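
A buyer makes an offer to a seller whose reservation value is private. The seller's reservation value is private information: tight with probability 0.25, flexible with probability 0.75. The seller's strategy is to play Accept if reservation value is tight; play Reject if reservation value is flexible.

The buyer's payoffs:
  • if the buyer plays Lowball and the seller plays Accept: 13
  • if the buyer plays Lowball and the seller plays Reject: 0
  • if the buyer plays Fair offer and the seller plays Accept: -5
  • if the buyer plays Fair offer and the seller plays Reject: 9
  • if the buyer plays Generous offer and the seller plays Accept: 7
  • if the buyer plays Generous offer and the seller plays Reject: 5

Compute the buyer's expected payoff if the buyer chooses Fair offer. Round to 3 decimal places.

5.500

E[Fair offer] = 0.25·(-5) + 0.75·9 = (-1.25) + 6.75 = 5.5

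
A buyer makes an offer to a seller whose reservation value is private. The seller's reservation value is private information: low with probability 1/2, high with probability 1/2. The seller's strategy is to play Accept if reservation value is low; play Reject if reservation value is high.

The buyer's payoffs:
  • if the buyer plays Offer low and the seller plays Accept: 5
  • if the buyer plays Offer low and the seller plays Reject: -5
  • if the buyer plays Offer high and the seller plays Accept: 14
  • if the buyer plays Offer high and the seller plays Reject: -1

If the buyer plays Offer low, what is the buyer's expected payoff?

E[Offer low] = 1/2·5 + 1/2·(-5) = 5/2 + (-5/2) = 0

0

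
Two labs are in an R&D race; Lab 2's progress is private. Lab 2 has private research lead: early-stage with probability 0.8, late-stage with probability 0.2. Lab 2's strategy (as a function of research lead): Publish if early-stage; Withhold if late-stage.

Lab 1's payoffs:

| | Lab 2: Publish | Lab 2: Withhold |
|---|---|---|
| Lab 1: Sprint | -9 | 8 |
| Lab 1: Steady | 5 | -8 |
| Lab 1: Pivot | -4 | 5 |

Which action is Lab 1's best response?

Compute Lab 1's expected payoff for each action, taking the expectation over Lab 2's type.
E[Sprint] = 0.8·(-9) + 0.2·(8) = -5.6
E[Steady] = 0.8·(5) + 0.2·(-8) = 2.4
E[Pivot] = 0.8·(-4) + 0.2·(5) = -2.2
Best response: Steady (2.4 is the largest).

Steady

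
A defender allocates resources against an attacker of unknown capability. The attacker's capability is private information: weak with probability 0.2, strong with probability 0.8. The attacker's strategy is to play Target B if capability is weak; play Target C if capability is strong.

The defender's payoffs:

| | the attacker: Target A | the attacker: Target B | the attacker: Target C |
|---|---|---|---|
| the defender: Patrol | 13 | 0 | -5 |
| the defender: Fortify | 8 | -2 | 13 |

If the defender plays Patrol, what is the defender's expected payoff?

-4

E[Patrol] = 0.2·0 + 0.8·(-5) = 0 + (-4) = -4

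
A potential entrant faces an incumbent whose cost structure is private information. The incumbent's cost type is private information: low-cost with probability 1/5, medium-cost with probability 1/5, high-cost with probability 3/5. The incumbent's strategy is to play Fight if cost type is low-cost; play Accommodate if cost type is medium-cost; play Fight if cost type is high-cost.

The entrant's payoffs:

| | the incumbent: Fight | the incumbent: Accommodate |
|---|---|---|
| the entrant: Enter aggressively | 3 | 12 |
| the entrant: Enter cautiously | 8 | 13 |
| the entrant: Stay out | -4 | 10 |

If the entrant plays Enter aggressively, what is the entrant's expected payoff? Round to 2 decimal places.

E[Enter aggressively] = 1/5·3 + 1/5·12 + 3/5·3 = 3/5 + 12/5 + 9/5 = 24/5

4.80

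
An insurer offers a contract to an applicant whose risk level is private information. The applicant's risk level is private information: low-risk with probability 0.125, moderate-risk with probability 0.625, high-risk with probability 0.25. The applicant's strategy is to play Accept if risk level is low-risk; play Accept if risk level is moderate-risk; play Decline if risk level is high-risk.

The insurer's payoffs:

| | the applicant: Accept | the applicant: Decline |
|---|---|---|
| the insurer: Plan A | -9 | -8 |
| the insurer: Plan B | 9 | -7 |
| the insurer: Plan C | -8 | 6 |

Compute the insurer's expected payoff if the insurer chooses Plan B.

Take the expectation over the applicant's risk level, weighting each type's action by its prior probability.
E[Plan B] = 0.125·9 + 0.625·9 + 0.25·(-7) = 1.125 + 5.625 + (-1.75) = 5

5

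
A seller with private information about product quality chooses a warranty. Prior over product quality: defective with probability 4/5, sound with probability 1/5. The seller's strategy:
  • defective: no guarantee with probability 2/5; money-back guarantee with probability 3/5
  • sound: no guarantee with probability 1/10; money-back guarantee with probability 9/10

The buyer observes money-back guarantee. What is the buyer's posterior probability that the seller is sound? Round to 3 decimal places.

0.273

P(money-back guarantee) = (4/5)·(3/5) + (1/5)·(9/10) = 33/50
P(sound | money-back guarantee) = ((1/5)·(9/10)) / (33/50) = (9/50) / (33/50) = 3/11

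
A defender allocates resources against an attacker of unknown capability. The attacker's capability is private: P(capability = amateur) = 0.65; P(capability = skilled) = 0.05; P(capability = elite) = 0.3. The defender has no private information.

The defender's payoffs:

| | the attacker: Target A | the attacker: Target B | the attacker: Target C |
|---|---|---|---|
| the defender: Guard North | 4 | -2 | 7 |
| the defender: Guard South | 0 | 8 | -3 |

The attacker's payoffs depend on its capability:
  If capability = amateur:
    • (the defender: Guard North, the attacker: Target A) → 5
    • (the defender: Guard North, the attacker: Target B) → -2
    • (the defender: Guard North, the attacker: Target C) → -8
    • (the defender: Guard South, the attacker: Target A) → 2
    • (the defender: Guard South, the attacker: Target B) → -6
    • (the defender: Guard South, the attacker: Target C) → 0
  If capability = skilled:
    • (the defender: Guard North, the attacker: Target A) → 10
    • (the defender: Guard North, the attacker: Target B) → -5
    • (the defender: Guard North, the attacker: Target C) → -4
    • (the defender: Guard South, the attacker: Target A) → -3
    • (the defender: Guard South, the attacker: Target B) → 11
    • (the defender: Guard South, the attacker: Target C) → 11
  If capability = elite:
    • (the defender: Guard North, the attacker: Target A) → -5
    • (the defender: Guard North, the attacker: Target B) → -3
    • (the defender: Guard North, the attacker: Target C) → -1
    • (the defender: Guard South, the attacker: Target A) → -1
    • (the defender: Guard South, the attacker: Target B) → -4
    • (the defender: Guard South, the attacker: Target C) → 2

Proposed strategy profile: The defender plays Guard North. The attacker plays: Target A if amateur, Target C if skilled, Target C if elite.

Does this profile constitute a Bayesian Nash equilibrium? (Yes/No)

No

The defender plays Guard North: E[Guard North] = 0.65·(4) + 0.05·(7) + 0.3·(7) = 5.05; E[Guard South] = -1.05. Best-responding. ✓
The attacker (capability amateur), facing Guard North: Target A gives 5, Target B gives -2, Target C gives -8. Proposed Target A is best. ✓
The attacker (capability skilled), facing Guard North: Target A gives 10, Target B gives -5, Target C gives -4. Proposed Target C is not best — profitable deviation exists. ✗
The attacker (capability elite), facing Guard North: Target A gives -5, Target B gives -3, Target C gives -1. Proposed Target C is best. ✓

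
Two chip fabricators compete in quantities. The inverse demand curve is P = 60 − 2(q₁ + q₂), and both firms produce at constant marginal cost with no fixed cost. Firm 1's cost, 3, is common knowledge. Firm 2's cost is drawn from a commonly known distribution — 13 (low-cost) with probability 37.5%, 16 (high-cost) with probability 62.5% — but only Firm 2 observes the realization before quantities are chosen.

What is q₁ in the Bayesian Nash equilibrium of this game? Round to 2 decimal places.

Firm 2 with cost c maximizes (60 − 2(q₁+q₂) − c)·q₂, giving q₂(c) = (60 − c − 2q₁)/4.
E[c₂] = 0.375·13 + 0.625·16 = 14.875
Firm 1's FOC against E[q₂] yields q₁ = (60 − 2·3 + E[c₂])/6 = (60 − 6 + 14.875)/6 = 11.4792.

11.48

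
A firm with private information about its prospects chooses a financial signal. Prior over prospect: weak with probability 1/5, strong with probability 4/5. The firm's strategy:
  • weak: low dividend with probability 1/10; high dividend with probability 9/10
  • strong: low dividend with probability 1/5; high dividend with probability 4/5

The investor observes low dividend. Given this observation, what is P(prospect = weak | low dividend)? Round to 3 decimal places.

P(low dividend) = (1/5)·(1/10) + (4/5)·(1/5) = 9/50
P(weak | low dividend) = ((1/5)·(1/10)) / (9/50) = (1/50) / (9/50) = 1/9

0.111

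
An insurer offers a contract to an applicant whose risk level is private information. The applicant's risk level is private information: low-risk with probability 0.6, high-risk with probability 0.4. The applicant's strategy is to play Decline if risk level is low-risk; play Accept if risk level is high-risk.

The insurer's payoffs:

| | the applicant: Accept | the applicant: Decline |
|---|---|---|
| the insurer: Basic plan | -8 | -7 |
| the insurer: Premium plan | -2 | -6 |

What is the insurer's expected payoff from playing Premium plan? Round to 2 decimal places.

Take the expectation over the applicant's risk level, weighting each type's action by its prior probability.
E[Premium plan] = 0.6·(-6) + 0.4·(-2) = (-3.6) + (-0.8) = -4.4

-4.40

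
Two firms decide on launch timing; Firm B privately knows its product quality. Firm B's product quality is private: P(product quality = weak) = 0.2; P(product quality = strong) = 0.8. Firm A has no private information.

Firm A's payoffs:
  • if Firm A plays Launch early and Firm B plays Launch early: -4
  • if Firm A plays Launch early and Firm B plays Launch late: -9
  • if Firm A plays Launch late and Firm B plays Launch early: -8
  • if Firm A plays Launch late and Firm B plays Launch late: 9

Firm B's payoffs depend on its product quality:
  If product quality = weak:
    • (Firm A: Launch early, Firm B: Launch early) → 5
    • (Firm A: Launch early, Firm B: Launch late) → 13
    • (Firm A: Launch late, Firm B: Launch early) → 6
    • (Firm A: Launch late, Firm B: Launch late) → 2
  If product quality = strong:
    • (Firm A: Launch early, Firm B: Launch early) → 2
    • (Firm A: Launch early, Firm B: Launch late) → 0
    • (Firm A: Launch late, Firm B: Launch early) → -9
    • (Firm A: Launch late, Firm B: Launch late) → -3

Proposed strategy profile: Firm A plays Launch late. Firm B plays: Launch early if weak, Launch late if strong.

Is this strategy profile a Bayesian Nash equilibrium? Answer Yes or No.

Yes

A profile is a BNE iff every type of every player is best-responding given beliefs about the other side.
Firm A plays Launch late: E[Launch late] = 0.2·(-8) + 0.8·(9) = 5.6; E[Launch early] = -8. Best-responding. ✓
Firm B (product quality weak), facing Launch late: Launch early gives 6, Launch late gives 2. Proposed Launch early is best. ✓
Firm B (product quality strong), facing Launch late: Launch early gives -9, Launch late gives -3. Proposed Launch late is best. ✓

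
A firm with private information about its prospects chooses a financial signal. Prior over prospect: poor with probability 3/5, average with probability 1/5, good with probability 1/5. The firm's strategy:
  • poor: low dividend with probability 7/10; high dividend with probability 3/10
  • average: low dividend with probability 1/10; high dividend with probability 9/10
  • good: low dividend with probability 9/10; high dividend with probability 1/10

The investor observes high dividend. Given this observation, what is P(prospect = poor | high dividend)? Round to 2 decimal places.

0.47

P(high dividend) = (3/5)·(3/10) + (1/5)·(9/10) + (1/5)·(1/10) = 19/50
P(poor | high dividend) = ((3/5)·(3/10)) / (19/50) = (9/50) / (19/50) = 9/19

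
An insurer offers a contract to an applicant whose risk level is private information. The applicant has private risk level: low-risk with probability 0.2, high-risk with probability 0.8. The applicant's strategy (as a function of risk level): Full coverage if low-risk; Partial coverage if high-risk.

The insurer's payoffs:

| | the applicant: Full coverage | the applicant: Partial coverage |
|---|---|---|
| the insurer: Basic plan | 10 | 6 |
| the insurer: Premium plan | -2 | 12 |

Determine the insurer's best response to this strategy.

Compute the insurer's expected payoff for each action, taking the expectation over the applicant's type.
E[Basic plan] = 0.2·(10) + 0.8·(6) = 6.8
E[Premium plan] = 0.2·(-2) + 0.8·(12) = 9.2
Best response: Premium plan (9.2 is the largest).

Premium plan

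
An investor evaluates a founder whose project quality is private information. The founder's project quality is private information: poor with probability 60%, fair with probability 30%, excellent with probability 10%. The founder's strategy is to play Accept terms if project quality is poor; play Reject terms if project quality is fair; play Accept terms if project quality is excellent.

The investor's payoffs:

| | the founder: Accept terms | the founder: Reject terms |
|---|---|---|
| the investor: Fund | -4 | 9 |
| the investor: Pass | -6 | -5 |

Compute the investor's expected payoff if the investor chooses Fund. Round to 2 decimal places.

Take the expectation over the founder's project quality, weighting each type's action by its prior probability.
E[Fund] = 0.6·(-4) + 0.3·9 + 0.1·(-4) = (-2.4) + 2.7 + (-0.4) = -0.1

-0.10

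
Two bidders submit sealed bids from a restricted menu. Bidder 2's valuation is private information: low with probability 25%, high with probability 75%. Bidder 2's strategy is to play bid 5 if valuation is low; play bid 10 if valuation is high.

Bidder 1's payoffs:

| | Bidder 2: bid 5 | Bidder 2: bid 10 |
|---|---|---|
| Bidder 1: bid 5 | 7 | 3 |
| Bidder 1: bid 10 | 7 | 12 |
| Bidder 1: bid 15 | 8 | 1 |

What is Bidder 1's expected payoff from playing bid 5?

4

E[bid 5] = 0.25·7 + 0.75·3 = 1.75 + 2.25 = 4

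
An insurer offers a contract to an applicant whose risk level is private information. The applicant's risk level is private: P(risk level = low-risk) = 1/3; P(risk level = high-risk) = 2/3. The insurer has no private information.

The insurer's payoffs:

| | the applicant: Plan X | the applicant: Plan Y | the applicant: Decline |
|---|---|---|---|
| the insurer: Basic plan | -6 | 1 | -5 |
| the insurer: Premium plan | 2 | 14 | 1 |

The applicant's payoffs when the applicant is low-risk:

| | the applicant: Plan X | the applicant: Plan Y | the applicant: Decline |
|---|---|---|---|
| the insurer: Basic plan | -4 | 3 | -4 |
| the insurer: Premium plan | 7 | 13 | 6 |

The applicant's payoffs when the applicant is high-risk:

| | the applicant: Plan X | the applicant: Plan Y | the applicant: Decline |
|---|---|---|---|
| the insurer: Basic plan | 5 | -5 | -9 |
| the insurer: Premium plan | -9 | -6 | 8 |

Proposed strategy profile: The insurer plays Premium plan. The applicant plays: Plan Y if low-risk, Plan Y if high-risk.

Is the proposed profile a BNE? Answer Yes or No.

A profile is a BNE iff every type of every player is best-responding given beliefs about the other side.
The insurer plays Premium plan: E[Premium plan] = 1/3·(14) + 2/3·(14) = 14; E[Basic plan] = 1. Best-responding. ✓
The applicant (risk level low-risk), facing Premium plan: Plan X gives 7, Plan Y gives 13, Decline gives 6. Proposed Plan Y is best. ✓
The applicant (risk level high-risk), facing Premium plan: Plan X gives -9, Plan Y gives -6, Decline gives 8. Proposed Plan Y is not best — profitable deviation exists. ✗

No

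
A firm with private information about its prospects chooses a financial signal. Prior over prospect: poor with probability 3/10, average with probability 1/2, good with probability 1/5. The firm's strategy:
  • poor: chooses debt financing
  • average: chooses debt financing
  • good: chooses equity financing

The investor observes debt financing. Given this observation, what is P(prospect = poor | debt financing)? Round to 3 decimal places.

0.375

P(debt financing) = (3/10)·1 + (1/2)·1 + (1/5)·0 = 4/5
P(poor | debt financing) = ((3/10)·1) / (4/5) = (3/10) / (4/5) = 3/8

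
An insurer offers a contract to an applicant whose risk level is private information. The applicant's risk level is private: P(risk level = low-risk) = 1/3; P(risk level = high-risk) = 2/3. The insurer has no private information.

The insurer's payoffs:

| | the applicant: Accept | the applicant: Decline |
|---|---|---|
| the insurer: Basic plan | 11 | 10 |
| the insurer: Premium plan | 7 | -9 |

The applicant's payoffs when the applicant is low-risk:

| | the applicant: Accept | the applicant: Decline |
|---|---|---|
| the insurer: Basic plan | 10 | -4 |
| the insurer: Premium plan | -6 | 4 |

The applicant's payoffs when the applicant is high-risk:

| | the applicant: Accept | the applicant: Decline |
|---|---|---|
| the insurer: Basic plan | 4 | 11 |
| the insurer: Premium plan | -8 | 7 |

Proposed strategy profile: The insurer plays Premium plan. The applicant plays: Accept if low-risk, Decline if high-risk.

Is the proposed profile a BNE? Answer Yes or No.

No

The insurer plays Premium plan: E[Premium plan] = 1/3·(7) + 2/3·(-9) = -11/3; E[Basic plan] = 31/3. Not best-responding. ✗
The applicant (risk level low-risk), facing Premium plan: Accept gives -6, Decline gives 4. Proposed Accept is not best — profitable deviation exists. ✗
The applicant (risk level high-risk), facing Premium plan: Accept gives -8, Decline gives 7. Proposed Decline is best. ✓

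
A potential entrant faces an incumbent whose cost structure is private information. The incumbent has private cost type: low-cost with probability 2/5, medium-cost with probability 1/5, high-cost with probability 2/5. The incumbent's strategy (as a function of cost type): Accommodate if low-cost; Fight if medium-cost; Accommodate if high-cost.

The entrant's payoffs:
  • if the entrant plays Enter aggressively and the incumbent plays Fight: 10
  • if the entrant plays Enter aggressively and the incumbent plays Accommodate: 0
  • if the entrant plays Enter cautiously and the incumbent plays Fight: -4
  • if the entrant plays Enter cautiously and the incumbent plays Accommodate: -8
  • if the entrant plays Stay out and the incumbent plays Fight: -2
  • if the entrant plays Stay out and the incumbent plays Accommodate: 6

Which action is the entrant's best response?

E[Enter aggressively] = 2/5·(0) + 1/5·(10) + 2/5·(0) = 2
E[Enter cautiously] = 2/5·(-8) + 1/5·(-4) + 2/5·(-8) = -36/5
E[Stay out] = 2/5·(6) + 1/5·(-2) + 2/5·(6) = 22/5
Best response: Stay out (22/5 is the largest).

Stay out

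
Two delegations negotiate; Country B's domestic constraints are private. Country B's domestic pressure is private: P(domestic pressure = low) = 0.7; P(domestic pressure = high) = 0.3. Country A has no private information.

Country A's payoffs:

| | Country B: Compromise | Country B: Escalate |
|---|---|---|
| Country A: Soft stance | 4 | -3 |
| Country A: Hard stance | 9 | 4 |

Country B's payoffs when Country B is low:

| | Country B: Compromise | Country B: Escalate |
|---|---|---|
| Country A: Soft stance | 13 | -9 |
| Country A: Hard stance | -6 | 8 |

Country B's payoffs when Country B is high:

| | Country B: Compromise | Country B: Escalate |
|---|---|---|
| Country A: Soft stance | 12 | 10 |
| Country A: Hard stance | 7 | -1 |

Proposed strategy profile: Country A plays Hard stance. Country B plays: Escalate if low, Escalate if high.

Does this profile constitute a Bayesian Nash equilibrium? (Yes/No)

Country A plays Hard stance: E[Hard stance] = 0.7·(4) + 0.3·(4) = 4; E[Soft stance] = -3. Best-responding. ✓
Country B (domestic pressure low), facing Hard stance: Compromise gives -6, Escalate gives 8. Proposed Escalate is best. ✓
Country B (domestic pressure high), facing Hard stance: Compromise gives 7, Escalate gives -1. Proposed Escalate is not best — profitable deviation exists. ✗

No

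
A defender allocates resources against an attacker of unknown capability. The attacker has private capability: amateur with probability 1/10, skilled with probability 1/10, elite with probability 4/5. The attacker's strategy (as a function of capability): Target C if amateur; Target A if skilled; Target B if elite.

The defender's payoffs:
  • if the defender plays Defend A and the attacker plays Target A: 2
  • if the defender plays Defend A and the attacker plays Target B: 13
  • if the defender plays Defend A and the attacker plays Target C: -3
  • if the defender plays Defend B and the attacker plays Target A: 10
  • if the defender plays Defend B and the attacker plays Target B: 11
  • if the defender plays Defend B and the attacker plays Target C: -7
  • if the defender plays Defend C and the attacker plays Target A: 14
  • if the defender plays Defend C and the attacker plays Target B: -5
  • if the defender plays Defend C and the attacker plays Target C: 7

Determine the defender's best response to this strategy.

Compute the defender's expected payoff for each action, taking the expectation over the attacker's type.
E[Defend A] = 1/10·(-3) + 1/10·(2) + 4/5·(13) = 103/10
E[Defend B] = 1/10·(-7) + 1/10·(10) + 4/5·(11) = 91/10
E[Defend C] = 1/10·(7) + 1/10·(14) + 4/5·(-5) = -19/10
Best response: Defend A (103/10 is the largest).

Defend A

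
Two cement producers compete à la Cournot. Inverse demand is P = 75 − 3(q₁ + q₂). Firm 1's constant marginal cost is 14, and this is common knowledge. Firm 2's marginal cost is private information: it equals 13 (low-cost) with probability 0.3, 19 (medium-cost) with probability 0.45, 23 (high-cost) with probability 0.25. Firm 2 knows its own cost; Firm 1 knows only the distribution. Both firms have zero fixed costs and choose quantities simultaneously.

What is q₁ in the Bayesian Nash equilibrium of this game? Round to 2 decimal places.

Firm 2 with cost c maximizes (75 − 3(q₁+q₂) − c)·q₂, giving q₂(c) = (75 − c − 3q₁)/6.
E[c₂] = 0.3·13 + 0.45·19 + 0.25·23 = 18.2
Firm 1's FOC against E[q₂] yields q₁ = (75 − 2·14 + E[c₂])/9 = (75 − 28 + 18.2)/9 = 7.24444.

7.24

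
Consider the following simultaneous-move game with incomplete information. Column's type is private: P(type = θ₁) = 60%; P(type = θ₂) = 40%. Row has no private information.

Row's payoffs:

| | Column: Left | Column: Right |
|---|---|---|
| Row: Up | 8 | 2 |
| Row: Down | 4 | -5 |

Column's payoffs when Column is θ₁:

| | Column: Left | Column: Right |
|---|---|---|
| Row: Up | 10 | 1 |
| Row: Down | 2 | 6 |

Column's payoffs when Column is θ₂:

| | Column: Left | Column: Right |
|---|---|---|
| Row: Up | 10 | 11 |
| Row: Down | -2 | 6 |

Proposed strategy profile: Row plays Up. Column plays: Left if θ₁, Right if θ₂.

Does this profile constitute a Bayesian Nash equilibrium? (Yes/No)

Yes

A profile is a BNE iff every type of every player is best-responding given beliefs about the other side.
Row plays Up: E[Up] = 0.6·(8) + 0.4·(2) = 5.6; E[Down] = 0.4. Best-responding. ✓
Column (type θ₁), facing Up: Left gives 10, Right gives 1. Proposed Left is best. ✓
Column (type θ₂), facing Up: Left gives 10, Right gives 11. Proposed Right is best. ✓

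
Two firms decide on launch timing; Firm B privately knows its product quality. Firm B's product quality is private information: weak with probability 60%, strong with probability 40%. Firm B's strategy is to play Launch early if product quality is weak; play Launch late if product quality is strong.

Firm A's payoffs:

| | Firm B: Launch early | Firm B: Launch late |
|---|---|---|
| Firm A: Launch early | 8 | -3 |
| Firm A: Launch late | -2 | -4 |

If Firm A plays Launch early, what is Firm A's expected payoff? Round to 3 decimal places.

E[Launch early] = 0.6·8 + 0.4·(-3) = 4.8 + (-1.2) = 3.6

3.600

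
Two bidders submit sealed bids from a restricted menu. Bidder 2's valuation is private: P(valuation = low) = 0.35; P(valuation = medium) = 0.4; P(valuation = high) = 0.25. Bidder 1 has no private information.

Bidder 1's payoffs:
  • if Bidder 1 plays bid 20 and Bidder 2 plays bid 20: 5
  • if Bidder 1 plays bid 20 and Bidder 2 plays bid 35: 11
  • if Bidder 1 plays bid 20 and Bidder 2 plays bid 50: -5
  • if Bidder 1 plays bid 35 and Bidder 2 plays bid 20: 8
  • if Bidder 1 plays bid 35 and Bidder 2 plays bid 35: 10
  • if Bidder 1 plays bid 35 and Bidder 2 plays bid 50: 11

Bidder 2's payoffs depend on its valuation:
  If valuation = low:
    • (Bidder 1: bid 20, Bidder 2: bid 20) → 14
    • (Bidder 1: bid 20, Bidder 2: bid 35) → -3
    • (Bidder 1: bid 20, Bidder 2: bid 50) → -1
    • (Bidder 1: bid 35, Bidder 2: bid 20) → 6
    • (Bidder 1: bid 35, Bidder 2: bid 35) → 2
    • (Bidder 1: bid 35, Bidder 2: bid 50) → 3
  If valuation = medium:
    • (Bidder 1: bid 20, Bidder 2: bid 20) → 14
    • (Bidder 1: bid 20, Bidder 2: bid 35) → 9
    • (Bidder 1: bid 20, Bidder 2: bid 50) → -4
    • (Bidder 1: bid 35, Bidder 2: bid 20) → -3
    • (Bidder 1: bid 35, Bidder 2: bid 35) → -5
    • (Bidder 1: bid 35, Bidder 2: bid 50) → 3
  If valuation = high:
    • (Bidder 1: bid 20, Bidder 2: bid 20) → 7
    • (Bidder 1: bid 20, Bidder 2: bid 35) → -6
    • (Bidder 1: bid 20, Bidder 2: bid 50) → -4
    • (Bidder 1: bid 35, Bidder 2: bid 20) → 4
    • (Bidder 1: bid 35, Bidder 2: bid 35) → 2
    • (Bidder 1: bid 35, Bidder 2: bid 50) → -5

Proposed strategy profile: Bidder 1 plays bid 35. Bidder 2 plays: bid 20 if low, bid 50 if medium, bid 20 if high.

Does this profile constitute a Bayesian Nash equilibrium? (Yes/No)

A profile is a BNE iff every type of every player is best-responding given beliefs about the other side.
Bidder 1 plays bid 35: E[bid 35] = 0.35·(8) + 0.4·(11) + 0.25·(8) = 9.2; E[bid 20] = 1. Best-responding. ✓
Bidder 2 (valuation low), facing bid 35: bid 20 gives 6, bid 35 gives 2, bid 50 gives 3. Proposed bid 20 is best. ✓
Bidder 2 (valuation medium), facing bid 35: bid 20 gives -3, bid 35 gives -5, bid 50 gives 3. Proposed bid 50 is best. ✓
Bidder 2 (valuation high), facing bid 35: bid 20 gives 4, bid 35 gives 2, bid 50 gives -5. Proposed bid 20 is best. ✓

Yes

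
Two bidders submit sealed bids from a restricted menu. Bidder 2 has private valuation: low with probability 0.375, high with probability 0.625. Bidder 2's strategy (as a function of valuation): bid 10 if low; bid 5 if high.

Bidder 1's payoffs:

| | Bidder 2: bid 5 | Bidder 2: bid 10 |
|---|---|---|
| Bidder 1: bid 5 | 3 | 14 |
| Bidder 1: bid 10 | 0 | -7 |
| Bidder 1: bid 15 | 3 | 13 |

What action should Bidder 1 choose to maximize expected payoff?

bid 5

Compute Bidder 1's expected payoff for each action, taking the expectation over Bidder 2's type.
E[bid 5] = 0.375·(14) + 0.625·(3) = 7.125
E[bid 10] = 0.375·(-7) + 0.625·(0) = -2.625
E[bid 15] = 0.375·(13) + 0.625·(3) = 6.75
Best response: bid 5 (7.125 is the largest).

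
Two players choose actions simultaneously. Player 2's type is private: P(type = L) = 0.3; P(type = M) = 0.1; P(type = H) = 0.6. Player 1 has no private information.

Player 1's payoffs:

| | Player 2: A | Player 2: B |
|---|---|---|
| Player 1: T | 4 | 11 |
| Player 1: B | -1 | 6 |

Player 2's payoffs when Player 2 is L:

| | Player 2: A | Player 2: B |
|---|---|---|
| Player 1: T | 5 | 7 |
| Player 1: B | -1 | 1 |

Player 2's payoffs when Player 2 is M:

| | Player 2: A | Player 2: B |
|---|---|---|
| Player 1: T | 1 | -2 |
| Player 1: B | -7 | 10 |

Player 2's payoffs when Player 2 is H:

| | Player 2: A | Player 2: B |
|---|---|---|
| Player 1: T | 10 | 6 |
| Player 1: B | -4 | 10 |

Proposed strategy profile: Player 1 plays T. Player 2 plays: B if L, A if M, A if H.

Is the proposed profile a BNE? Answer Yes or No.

Yes

Player 1 plays T: E[T] = 0.3·(11) + 0.1·(4) + 0.6·(4) = 6.1; E[B] = 1.1. Best-responding. ✓
Player 2 (type L), facing T: A gives 5, B gives 7. Proposed B is best. ✓
Player 2 (type M), facing T: A gives 1, B gives -2. Proposed A is best. ✓
Player 2 (type H), facing T: A gives 10, B gives 6. Proposed A is best. ✓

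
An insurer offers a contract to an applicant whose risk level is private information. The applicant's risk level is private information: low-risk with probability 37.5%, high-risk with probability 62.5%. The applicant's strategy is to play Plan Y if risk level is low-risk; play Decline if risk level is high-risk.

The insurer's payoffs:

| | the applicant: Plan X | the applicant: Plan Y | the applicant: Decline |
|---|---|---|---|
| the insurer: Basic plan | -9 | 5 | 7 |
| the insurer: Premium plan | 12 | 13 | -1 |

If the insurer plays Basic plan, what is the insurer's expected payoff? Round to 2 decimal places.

E[Basic plan] = 0.375·5 + 0.625·7 = 1.875 + 4.375 = 6.25

6.25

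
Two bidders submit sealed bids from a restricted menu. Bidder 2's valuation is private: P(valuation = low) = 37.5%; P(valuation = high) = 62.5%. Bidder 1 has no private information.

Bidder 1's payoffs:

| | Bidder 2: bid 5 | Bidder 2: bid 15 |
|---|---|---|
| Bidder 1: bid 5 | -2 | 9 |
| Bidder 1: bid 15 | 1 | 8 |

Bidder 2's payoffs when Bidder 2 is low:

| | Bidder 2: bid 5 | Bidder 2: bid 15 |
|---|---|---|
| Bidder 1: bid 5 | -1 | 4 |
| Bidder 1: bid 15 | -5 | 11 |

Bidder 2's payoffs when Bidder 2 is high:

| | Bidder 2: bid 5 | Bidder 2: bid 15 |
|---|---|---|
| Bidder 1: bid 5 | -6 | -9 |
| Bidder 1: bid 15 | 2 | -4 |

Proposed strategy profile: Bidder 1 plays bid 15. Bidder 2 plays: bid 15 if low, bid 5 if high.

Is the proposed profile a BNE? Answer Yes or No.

Yes

Bidder 1 plays bid 15: E[bid 15] = 0.375·(8) + 0.625·(1) = 3.625; E[bid 5] = 2.125. Best-responding. ✓
Bidder 2 (valuation low), facing bid 15: bid 5 gives -5, bid 15 gives 11. Proposed bid 15 is best. ✓
Bidder 2 (valuation high), facing bid 15: bid 5 gives 2, bid 15 gives -4. Proposed bid 5 is best. ✓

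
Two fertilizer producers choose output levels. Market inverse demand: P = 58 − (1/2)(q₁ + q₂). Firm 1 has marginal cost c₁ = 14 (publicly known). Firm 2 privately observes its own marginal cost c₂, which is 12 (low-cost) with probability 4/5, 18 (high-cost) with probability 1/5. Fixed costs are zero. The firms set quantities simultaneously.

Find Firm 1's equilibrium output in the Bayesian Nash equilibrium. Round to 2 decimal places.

28.80

Each type of Firm 2 best-responds to q₁; Firm 1 best-responds to the expected q₂ over Firm 2's types.
Firm 2 with cost c maximizes (58 − (1/2)(q₁+q₂) − c)·q₂, giving q₂(c) = (58 − c − (1/2)q₁).
E[c₂] = 4/5·12 + 1/5·18 = 13.2
Firm 1's FOC against E[q₂] yields q₁ = (58 − 2·14 + E[c₂])/(3/2) = (58 − 28 + 13.2)/(3/2) = 28.8.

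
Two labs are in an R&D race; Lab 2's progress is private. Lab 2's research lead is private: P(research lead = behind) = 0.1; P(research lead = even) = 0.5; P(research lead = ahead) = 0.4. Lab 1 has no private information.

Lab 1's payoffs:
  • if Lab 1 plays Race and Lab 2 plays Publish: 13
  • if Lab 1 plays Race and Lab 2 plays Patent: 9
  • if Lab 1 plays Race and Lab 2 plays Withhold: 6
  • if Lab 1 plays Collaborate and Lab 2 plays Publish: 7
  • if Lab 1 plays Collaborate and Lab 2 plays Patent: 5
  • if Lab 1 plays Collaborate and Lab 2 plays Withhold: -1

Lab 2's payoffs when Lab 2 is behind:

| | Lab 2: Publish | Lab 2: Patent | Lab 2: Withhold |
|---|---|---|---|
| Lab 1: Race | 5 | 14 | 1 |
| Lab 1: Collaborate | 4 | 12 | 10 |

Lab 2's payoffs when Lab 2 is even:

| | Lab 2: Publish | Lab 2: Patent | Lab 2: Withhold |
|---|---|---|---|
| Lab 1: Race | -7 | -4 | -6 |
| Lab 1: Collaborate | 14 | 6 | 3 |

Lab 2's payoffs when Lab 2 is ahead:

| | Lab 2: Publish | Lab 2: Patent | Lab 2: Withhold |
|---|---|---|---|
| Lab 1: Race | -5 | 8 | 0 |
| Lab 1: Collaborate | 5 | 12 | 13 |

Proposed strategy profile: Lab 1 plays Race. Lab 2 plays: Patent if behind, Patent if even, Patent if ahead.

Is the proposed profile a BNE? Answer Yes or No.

Yes

Lab 1 plays Race: E[Race] = 0.1·(9) + 0.5·(9) + 0.4·(9) = 9; E[Collaborate] = 5. Best-responding. ✓
Lab 2 (research lead behind), facing Race: Publish gives 5, Patent gives 14, Withhold gives 1. Proposed Patent is best. ✓
Lab 2 (research lead even), facing Race: Publish gives -7, Patent gives -4, Withhold gives -6. Proposed Patent is best. ✓
Lab 2 (research lead ahead), facing Race: Publish gives -5, Patent gives 8, Withhold gives 0. Proposed Patent is best. ✓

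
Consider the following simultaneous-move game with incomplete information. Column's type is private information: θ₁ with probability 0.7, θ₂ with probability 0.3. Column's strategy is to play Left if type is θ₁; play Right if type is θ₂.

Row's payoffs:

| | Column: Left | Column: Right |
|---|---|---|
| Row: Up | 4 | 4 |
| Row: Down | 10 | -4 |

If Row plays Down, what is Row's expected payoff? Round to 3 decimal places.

E[Down] = 0.7·10 + 0.3·(-4) = 7 + (-1.2) = 5.8

5.800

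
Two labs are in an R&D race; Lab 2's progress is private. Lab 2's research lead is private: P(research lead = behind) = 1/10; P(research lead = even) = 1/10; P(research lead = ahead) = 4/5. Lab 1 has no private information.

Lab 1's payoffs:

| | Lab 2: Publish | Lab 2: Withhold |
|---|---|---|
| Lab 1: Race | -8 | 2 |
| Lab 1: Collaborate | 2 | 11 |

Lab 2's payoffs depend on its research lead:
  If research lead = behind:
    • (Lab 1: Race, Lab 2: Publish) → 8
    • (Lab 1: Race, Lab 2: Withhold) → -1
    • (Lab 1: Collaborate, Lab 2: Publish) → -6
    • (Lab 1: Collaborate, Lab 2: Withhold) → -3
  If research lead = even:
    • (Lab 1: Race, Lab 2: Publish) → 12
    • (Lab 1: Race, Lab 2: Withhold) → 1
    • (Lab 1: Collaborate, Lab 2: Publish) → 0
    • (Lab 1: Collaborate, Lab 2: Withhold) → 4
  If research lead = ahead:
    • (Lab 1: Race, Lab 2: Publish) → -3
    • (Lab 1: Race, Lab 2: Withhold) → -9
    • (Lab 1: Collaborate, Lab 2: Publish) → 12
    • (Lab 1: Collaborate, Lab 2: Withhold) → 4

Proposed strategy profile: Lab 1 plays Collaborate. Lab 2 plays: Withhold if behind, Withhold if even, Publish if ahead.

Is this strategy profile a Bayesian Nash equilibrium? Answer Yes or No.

Yes

Lab 1 plays Collaborate: E[Collaborate] = 1/10·(11) + 1/10·(11) + 4/5·(2) = 19/5; E[Race] = -6. Best-responding. ✓
Lab 2 (research lead behind), facing Collaborate: Publish gives -6, Withhold gives -3. Proposed Withhold is best. ✓
Lab 2 (research lead even), facing Collaborate: Publish gives 0, Withhold gives 4. Proposed Withhold is best. ✓
Lab 2 (research lead ahead), facing Collaborate: Publish gives 12, Withhold gives 4. Proposed Publish is best. ✓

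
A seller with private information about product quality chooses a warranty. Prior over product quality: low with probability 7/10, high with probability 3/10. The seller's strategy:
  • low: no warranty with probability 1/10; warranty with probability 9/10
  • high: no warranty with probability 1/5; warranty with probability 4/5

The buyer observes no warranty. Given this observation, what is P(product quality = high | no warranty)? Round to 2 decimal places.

P(no warranty) = (7/10)·(1/10) + (3/10)·(1/5) = 13/100
P(high | no warranty) = ((3/10)·(1/5)) / (13/100) = (3/50) / (13/100) = 6/13

0.46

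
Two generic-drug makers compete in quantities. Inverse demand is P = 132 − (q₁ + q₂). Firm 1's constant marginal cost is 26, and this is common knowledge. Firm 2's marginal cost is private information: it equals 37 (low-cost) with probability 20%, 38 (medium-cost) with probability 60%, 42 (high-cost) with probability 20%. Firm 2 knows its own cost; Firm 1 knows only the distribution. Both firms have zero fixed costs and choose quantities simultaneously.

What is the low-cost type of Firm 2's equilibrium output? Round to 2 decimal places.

27.73

Type-c best response for Firm 2: q₂(c) = (132 − c)/2 − q₁/2.
Firm 1 maximizes expected profit; its first-order condition is 132 − 2q₁ − E[q₂] − 26 = 0.
Substituting E[q₂] and solving: E[c₂] = 38.6, so q₁ = (132 − 2·26 + 38.6)/3 = 39.5333.
q₂(low-cost) = (132 − 37 − 39.5333)/2 = 27.7333.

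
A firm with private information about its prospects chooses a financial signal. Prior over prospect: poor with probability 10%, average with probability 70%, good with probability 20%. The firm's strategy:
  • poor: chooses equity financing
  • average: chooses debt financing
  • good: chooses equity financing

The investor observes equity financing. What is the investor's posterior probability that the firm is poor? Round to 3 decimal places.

Apply Bayes' rule using the sender's strategy as the likelihood.
P(equity financing) = 0.1·1 + 0.7·0 + 0.2·1 = 0.3
P(poor | equity financing) = (0.1·1) / 0.3 = 0.1 / 0.3 = 0.333333

0.333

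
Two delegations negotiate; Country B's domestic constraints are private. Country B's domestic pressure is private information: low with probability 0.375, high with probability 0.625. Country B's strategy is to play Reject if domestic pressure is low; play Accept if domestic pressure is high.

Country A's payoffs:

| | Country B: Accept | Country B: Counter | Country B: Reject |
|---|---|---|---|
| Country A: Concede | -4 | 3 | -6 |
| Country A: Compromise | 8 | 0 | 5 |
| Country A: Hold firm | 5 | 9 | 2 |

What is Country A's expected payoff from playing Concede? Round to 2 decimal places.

Take the expectation over Country B's domestic pressure, weighting each type's action by its prior probability.
E[Concede] = 0.375·(-6) + 0.625·(-4) = (-2.25) + (-2.5) = -4.75

-4.75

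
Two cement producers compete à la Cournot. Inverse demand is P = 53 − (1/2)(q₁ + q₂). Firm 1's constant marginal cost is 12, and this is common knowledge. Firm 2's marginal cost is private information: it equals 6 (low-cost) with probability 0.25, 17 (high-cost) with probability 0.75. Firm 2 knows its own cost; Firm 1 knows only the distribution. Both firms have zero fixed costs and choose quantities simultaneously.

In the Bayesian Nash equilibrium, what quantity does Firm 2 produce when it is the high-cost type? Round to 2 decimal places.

21.58

Firm 2 with cost c maximizes (53 − (1/2)(q₁+q₂) − c)·q₂, giving q₂(c) = (53 − c − (1/2)q₁).
E[c₂] = 0.25·6 + 0.75·17 = 14.25
Firm 1's FOC against E[q₂] yields q₁ = (53 − 2·12 + E[c₂])/(3/2) = (53 − 24 + 14.25)/(3/2) = 28.8333.
q₂(high-cost) = (53 − 17 − (1/2)·28.8333) = 21.5833.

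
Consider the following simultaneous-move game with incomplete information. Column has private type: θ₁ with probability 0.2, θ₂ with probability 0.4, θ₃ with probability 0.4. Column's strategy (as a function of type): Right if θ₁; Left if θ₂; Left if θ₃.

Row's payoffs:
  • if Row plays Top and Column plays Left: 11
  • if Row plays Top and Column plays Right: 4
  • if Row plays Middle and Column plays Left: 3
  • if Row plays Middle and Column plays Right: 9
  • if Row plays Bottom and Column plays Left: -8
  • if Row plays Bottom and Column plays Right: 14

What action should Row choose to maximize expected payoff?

E[Top] = 0.2·(4) + 0.4·(11) + 0.4·(11) = 9.6
E[Middle] = 0.2·(9) + 0.4·(3) + 0.4·(3) = 4.2
E[Bottom] = 0.2·(14) + 0.4·(-8) + 0.4·(-8) = -3.6
Best response: Top (9.6 is the largest).

Top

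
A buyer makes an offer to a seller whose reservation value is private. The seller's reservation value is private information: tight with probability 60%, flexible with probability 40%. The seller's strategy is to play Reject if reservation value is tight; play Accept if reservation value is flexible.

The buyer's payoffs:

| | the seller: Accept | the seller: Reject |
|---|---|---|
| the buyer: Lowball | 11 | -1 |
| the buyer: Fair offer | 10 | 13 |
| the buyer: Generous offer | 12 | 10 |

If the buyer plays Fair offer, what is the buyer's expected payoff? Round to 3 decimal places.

E[Fair offer] = 0.6·13 + 0.4·10 = 7.8 + 4 = 11.8

11.800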